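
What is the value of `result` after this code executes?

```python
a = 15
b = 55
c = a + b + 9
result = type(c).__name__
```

a is int; b is int; c is int; result = 'int'

'int'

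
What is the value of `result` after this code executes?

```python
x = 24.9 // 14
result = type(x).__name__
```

x is float; result = 'float'

'float'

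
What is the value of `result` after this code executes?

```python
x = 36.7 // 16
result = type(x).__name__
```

x is float; result = 'float'

'float'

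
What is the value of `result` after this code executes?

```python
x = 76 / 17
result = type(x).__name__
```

x is float; result = 'float'

'float'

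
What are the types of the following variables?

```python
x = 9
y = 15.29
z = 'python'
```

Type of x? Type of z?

x is assigned a bare integer (no decimal point), so it is an int; z is assigned a quoted string literal, so it is a str

int, str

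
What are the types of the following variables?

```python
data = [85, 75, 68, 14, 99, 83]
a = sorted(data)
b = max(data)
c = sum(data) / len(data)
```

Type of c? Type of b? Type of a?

int / int = float; max of ints returns int; sorted() returns list

float, int, list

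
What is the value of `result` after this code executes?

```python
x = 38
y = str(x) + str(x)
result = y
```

x = 38; y = '3838'; result = '3838'

'3838'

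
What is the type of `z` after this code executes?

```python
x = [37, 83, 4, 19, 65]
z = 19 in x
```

'in' operator returns bool

bool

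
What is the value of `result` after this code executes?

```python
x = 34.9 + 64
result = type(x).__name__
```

x is float; result = 'float'

'float'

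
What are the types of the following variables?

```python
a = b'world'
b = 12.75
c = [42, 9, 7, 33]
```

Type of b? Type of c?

b is assigned a number with a decimal point, so it is a float; c is assigned a list literal (square brackets)

float, list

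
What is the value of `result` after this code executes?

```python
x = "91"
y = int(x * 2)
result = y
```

x = '91'; y = 9191; result = 9191

9191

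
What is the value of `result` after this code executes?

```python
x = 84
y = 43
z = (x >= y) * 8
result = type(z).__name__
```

x is int; y is int; z is int; result = 'int'

'int'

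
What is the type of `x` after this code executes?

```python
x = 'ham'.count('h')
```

str.count() returns int

int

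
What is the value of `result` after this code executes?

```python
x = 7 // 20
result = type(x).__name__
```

x is int; result = 'int'

'int'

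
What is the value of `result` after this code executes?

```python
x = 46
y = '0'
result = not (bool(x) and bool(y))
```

x = 46; y = '0'; result = False

False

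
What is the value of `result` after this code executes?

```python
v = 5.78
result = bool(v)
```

v = 5.78; result = True

True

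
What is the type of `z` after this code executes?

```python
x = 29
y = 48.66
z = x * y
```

int * float = float

float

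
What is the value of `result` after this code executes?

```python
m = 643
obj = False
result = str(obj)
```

m = 643; obj = False; result = 'False'

'False'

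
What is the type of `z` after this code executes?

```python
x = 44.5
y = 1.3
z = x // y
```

float // float = float

float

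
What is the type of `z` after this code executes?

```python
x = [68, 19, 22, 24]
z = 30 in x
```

'in' operator returns bool

bool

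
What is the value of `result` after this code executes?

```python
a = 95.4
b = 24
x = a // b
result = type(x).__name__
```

a is float; b is int; x is float; result = 'float'

'float'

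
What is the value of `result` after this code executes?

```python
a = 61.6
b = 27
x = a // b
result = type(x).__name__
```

a is float; b is int; x is float; result = 'float'

'float'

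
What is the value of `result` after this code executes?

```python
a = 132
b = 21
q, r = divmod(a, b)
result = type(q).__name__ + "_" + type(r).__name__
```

a is int; b is int; q is int; r is int; result = 'int_int'

'int_int'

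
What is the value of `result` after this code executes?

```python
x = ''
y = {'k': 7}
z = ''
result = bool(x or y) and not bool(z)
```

x = ''; y = {'k': 7}; z = ''; result = True

True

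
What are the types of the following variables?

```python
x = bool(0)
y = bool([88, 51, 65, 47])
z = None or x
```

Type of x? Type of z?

bool() returns bool; None or bool returns the bool

bool, bool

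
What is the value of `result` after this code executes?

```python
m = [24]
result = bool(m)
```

m = [24]; result = True

True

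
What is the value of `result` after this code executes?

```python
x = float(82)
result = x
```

x = 82.0; result = 82.0

82.0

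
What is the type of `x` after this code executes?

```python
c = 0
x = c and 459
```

'and' returns first falsy value (0 is int)

int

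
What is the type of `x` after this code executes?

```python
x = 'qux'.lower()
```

str.lower() returns str

str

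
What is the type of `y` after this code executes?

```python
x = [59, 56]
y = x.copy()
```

list.copy() returns list

list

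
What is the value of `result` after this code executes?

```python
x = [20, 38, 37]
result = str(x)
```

x = [20, 38, 37]; result = '[20, 38, 37]'

'[20, 38, 37]'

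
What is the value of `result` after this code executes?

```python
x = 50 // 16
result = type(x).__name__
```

x is int; result = 'int'

'int'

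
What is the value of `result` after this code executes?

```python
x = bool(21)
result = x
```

x = True; result = True

True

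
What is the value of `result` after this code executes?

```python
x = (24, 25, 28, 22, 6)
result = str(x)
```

x = (24, 25, 28, 22, 6); result = '(24, 25, 28, 22, 6)'

'(24, 25, 28, 22, 6)'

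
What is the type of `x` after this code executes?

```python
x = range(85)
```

range() returns a range object

range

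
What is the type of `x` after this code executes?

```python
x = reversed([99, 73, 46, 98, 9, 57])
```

reversed() on a list returns list_reverseiterator

list_reverseiterator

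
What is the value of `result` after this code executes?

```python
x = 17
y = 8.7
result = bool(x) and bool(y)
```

x = 17; y = 8.7; result = True

True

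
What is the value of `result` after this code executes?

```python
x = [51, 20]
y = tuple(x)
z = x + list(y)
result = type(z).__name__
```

x is list; y is tuple; z is list; result = 'list'

'list'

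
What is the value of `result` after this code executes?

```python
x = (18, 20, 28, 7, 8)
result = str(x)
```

x = (18, 20, 28, 7, 8); result = '(18, 20, 28, 7, 8)'

'(18, 20, 28, 7, 8)'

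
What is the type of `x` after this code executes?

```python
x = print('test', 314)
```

print() returns None

NoneType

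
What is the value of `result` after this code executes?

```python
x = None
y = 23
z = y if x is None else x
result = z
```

x = None; y = 23; z = 23; result = 23

23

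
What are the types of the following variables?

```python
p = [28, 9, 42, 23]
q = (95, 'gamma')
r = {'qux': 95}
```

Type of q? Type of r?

q is assigned a tuple (parenthesized, comma-separated values); r is assigned a dict literal ({key: value})

tuple, dict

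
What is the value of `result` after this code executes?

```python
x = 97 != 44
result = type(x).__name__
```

x is bool; result = 'bool'

'bool'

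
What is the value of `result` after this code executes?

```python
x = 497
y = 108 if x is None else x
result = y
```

x = 497; y = 497; result = 497

497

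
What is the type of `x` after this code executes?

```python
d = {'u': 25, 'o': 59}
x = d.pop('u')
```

dict.pop() returns the value

int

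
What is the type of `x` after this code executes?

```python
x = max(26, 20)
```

max() of ints returns int

int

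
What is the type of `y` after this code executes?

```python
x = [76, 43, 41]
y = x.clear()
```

list.clear() returns None

NoneType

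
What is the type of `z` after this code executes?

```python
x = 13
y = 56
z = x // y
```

int // int = int

int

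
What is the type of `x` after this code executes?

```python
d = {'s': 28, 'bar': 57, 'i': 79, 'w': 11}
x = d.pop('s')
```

dict.pop() returns the value

int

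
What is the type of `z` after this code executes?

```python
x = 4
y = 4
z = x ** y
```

positive int ** positive int = int

int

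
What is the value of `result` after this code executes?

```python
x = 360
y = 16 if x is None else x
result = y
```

x = 360; y = 360; result = 360

360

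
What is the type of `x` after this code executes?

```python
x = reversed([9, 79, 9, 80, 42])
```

reversed() on a list returns list_reverseiterator

list_reverseiterator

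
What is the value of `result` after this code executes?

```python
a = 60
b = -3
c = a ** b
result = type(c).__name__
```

a is int; b is int; c is float; result = 'float'

'float'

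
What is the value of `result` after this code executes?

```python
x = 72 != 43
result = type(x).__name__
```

x is bool; result = 'bool'

'bool'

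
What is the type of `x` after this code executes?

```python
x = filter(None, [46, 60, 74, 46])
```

filter() returns a filter object

filter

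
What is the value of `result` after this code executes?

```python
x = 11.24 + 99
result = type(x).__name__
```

x is float; result = 'float'

'float'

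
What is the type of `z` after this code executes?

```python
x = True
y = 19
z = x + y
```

bool + int = int (bool is subclass of int)

int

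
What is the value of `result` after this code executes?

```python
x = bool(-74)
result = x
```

x = True; result = True

True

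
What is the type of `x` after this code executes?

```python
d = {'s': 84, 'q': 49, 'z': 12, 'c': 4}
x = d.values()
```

.values() returns dict_values view

dict_values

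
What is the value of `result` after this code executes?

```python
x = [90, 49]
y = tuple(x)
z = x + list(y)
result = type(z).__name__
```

x is list; y is tuple; z is list; result = 'list'

'list'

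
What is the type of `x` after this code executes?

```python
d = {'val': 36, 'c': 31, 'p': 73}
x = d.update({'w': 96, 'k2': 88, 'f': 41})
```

dict.update() returns None

NoneType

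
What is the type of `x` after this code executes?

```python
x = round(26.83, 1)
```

round() with decimal places returns float

float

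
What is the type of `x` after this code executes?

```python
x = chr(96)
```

chr() returns str (single char)

str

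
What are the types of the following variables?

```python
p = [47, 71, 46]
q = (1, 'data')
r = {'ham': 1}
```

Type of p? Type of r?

p is assigned a list literal (square brackets); r is assigned a dict literal ({key: value})

list, dict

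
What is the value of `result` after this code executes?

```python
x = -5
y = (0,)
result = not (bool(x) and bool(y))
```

x = -5; y = (0,); result = False

False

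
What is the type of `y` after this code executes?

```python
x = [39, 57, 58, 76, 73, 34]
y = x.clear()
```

list.clear() returns None

NoneType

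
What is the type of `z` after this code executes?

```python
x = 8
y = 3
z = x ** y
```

positive int ** positive int = int

int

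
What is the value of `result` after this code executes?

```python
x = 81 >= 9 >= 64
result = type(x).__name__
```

x is bool; result = 'bool'

'bool'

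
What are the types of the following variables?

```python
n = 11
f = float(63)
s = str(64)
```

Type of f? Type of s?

f is assigned the result of calling float(), which returns a float; s is assigned the result of calling str(), which returns a str

float, str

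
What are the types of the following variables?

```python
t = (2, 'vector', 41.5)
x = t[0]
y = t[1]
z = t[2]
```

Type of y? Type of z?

tuple[1] is str; tuple[2] is float

str, float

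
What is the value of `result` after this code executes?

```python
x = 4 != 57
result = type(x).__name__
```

x is bool; result = 'bool'

'bool'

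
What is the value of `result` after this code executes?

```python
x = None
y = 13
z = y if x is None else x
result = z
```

x = None; y = 13; z = 13; result = 13

13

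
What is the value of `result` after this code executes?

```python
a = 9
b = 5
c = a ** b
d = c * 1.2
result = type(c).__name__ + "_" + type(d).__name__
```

a is int; b is int; c is int; d is float; result = 'int_float'

'int_float'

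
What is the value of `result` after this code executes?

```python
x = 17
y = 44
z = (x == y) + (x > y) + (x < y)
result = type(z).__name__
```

x is int; y is int; z is int; result = 'int'

'int'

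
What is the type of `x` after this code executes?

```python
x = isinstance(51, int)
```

isinstance() returns bool

bool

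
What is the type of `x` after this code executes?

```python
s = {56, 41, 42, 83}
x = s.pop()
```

Popping from set[int] returns int

int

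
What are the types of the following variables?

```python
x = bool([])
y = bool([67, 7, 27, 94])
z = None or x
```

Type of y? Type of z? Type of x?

bool() returns bool; None or bool returns the bool; bool() returns bool

bool, bool, bool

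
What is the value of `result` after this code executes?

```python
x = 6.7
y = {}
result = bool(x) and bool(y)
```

x = 6.7; y = {}; result = False

False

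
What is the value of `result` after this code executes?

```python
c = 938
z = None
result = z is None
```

c = 938; z = None; result = True

True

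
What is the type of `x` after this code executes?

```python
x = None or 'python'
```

'or' with None returns the other truthy value (str)

str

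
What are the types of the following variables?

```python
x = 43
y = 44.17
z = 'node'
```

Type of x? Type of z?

x is assigned a bare integer (no decimal point), so it is an int; z is assigned a quoted string literal, so it is a str

int, str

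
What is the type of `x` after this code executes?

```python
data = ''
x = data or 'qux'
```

'or' returns first truthy value (str)

str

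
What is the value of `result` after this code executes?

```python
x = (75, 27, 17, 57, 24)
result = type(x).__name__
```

x is tuple; result = 'tuple'

'tuple'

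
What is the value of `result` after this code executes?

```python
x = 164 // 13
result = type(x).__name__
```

x is int; result = 'int'

'int'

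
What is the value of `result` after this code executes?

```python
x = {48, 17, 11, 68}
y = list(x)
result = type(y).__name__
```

x is set; y is list; result = 'list'

'list'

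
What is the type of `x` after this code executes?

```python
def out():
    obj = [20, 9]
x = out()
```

Function without return returns None

NoneType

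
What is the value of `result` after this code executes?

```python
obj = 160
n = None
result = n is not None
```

obj = 160; n = None; result = False

False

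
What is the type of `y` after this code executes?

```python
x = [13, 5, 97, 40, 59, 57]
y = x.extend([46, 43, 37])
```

list.extend() returns None

NoneType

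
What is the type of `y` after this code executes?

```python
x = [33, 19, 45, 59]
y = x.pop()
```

list.pop() returns the popped element

int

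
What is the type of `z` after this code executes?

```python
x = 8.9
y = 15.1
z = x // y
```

float // float = float

float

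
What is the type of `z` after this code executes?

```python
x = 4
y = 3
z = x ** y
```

positive int ** positive int = int

int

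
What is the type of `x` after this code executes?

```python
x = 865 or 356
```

'or' returns first truthy value (int)

int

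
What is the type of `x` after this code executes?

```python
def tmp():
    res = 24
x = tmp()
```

Function without return returns None

NoneType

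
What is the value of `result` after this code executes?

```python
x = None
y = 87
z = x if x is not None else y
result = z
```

x = None; y = 87; z = 87; result = 87

87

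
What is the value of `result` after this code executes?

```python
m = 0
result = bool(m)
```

m = 0; result = False

False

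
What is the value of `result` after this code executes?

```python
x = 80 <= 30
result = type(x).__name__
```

x is bool; result = 'bool'

'bool'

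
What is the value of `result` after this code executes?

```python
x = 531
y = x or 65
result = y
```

x = 531; y = 531; result = 531

531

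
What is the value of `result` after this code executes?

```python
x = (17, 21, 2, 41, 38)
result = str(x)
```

x = (17, 21, 2, 41, 38); result = '(17, 21, 2, 41, 38)'

'(17, 21, 2, 41, 38)'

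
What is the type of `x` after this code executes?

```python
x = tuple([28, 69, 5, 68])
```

tuple() constructor returns tuple

tuple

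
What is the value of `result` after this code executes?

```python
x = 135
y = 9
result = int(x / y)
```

x = 135; y = 9; result = 15

15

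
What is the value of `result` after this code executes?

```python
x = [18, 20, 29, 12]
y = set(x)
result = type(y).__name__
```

x is list; y is set; result = 'set'

'set'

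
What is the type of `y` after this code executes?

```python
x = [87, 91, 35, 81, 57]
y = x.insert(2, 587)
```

list.insert() returns None

NoneType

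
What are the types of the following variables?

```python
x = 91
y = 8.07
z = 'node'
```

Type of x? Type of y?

x is assigned a bare integer (no decimal point), so it is an int; y is assigned a number with a decimal point, so it is a float

int, float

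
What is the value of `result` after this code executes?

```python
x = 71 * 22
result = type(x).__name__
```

x is int; result = 'int'

'int'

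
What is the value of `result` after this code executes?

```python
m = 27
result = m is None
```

m = 27; result = False

False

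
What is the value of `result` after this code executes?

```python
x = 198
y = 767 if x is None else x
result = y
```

x = 198; y = 198; result = 198

198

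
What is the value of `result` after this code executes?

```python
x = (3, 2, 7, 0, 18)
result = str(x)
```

x = (3, 2, 7, 0, 18); result = '(3, 2, 7, 0, 18)'

'(3, 2, 7, 0, 18)'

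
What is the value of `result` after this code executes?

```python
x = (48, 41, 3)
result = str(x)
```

x = (48, 41, 3); result = '(48, 41, 3)'

'(48, 41, 3)'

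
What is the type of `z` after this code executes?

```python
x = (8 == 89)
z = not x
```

'not' returns bool

bool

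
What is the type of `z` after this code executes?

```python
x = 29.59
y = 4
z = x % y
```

float % int = float

float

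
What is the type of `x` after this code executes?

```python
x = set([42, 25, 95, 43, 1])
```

set() constructor returns set

set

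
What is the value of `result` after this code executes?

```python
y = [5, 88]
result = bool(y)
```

y = [5, 88]; result = True

True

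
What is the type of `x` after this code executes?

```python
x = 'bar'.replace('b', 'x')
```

str.replace() returns str

str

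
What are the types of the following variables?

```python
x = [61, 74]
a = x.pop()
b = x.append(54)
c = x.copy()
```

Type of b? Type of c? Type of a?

append() returns None; copy() returns list; pop() returns element

NoneType, list, int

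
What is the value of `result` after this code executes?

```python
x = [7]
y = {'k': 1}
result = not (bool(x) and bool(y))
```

x = [7]; y = {'k': 1}; result = False

False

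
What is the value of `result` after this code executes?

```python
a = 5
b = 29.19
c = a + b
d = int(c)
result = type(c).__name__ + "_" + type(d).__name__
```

a is int; b is float; c is float; d is int; result = 'float_int'

'float_int'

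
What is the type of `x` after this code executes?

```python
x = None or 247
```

'or' with None returns the other truthy value

int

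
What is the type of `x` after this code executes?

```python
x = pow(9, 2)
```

pow(int, int) returns int

int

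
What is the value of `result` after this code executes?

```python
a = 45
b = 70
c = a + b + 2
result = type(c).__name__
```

a is int; b is int; c is int; result = 'int'

'int'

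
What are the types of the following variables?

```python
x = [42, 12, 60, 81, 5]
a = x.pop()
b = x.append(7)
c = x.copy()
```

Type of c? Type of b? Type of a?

copy() returns list; append() returns None; pop() returns element

list, NoneType, int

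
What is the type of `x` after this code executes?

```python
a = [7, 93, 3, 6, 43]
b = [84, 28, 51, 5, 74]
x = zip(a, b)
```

zip() returns a zip object

zip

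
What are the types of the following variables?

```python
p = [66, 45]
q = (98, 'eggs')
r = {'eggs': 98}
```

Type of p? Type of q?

p is assigned a list literal (square brackets); q is assigned a tuple (parenthesized, comma-separated values)

list, tuple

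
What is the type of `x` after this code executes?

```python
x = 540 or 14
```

'or' returns first truthy value (int)

int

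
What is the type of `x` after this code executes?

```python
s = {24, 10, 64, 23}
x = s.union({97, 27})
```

set.union() returns a new set

set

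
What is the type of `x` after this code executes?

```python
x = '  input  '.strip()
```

str.strip() returns str

str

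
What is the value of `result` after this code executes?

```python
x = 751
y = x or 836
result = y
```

x = 751; y = 751; result = 751

751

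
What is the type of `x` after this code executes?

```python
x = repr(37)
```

repr() returns str

str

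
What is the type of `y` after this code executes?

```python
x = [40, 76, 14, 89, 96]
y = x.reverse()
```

list.reverse() returns None

NoneType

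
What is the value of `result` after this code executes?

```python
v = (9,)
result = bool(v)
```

v = (9,); result = True

True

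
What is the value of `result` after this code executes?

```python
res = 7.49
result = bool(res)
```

res = 7.49; result = True

True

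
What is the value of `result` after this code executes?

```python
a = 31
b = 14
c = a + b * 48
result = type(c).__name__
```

a is int; b is int; c is int; result = 'int'

'int'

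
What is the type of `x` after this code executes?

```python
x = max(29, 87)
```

max() of ints returns int

int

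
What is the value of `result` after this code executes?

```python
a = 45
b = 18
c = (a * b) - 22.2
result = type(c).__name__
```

a is int; b is int; c is float; result = 'float'

'float'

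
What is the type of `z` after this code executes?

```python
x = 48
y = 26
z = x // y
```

int // int = int

int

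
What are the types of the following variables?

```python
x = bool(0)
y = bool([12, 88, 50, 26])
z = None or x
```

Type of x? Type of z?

bool() returns bool; None or bool returns the bool

bool, bool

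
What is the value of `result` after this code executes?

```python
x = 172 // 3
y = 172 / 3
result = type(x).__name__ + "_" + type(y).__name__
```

x is int; y is float; result = 'int_float'

'int_float'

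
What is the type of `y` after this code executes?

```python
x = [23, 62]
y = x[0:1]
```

Slicing a list returns a list

list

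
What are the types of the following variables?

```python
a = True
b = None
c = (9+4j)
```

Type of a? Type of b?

a is assigned the constant True, which has type bool; b is assigned None, whose type is NoneType

bool, NoneType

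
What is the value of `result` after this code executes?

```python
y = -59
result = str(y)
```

y = -59; result = '-59'

'-59'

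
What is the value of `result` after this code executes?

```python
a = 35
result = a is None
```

a = 35; result = False

False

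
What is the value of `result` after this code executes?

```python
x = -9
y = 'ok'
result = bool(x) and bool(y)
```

x = -9; y = 'ok'; result = True

True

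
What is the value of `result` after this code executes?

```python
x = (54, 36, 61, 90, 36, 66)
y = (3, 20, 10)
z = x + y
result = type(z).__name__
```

x is tuple; y is tuple; z is tuple; result = 'tuple'

'tuple'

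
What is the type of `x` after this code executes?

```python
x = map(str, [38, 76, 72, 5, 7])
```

map() returns a map object

map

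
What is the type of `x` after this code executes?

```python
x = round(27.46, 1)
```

round() with decimal places returns float

float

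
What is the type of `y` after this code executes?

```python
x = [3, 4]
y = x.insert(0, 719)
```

list.insert() returns None

NoneType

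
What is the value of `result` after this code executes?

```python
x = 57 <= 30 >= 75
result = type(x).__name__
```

x is bool; result = 'bool'

'bool'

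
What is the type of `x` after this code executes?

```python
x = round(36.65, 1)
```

round() with decimal places returns float

float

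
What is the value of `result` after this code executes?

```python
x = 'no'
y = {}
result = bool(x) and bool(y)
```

x = 'no'; y = {}; result = False

False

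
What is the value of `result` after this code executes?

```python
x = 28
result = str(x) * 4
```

x = 28; result = '28282828'

'28282828'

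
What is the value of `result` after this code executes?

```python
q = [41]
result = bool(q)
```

q = [41]; result = True

True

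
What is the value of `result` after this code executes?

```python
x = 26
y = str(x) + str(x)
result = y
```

x = 26; y = '2626'; result = '2626'

'2626'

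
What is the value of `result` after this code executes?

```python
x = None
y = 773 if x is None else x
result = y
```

x = None; y = 773; result = 773

773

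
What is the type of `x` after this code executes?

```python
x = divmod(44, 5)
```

divmod() returns tuple of (quotient, remainder)

tuple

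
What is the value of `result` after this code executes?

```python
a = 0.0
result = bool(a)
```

a = 0.0; result = False

False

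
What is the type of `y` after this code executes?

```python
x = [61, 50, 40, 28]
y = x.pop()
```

list.pop() returns the popped element

int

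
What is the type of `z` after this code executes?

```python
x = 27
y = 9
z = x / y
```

int / int = float

float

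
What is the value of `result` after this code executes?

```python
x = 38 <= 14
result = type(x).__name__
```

x is bool; result = 'bool'

'bool'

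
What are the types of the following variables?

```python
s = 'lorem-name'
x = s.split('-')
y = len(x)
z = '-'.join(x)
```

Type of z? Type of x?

str.join() returns str; str.split() returns list

str, list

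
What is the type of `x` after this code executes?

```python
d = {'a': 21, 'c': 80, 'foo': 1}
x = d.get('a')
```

dict.get() returns value type when found

int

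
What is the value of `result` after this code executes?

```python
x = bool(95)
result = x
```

x = True; result = True

True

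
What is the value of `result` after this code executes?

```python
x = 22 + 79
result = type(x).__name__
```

x is int; result = 'int'

'int'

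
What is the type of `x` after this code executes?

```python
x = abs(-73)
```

abs() of int returns int

int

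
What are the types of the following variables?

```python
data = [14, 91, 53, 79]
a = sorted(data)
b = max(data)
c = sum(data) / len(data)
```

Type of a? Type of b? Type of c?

sorted() returns list; max of ints returns int; int / int = float

list, int, float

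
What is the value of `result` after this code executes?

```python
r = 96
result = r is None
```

r = 96; result = False

False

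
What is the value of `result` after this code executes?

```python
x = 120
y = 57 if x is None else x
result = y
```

x = 120; y = 120; result = 120

120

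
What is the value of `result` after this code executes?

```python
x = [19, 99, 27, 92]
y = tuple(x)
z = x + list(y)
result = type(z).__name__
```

x is list; y is tuple; z is list; result = 'list'

'list'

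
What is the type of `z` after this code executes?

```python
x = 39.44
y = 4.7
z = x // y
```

float // float = float

float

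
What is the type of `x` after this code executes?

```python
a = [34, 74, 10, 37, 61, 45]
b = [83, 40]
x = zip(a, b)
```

zip() returns a zip object

zip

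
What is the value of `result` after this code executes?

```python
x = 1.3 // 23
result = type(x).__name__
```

x is float; result = 'float'

'float'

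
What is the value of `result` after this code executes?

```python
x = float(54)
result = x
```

x = 54.0; result = 54.0

54.0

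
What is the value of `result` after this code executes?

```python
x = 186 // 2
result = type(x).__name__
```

x is int; result = 'int'

'int'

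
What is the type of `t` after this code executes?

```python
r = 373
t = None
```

None has type NoneType

NoneType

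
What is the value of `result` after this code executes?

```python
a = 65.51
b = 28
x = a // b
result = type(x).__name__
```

a is float; b is int; x is float; result = 'float'

'float'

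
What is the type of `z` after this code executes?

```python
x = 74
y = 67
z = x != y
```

Comparison returns bool

bool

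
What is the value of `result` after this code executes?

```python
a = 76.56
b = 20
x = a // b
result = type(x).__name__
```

a is float; b is int; x is float; result = 'float'

'float'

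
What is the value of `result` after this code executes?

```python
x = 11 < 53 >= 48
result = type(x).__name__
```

x is bool; result = 'bool'

'bool'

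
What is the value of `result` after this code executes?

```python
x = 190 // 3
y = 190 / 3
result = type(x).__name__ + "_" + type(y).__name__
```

x is int; y is float; result = 'int_float'

'int_float'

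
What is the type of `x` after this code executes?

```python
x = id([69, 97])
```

id() returns int

int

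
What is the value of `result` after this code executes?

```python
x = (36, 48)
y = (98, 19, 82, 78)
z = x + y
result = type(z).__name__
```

x is tuple; y is tuple; z is tuple; result = 'tuple'

'tuple'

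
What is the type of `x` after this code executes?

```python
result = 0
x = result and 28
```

'and' returns first falsy value (0 is int)

int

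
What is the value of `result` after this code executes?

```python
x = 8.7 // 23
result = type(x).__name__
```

x is float; result = 'float'

'float'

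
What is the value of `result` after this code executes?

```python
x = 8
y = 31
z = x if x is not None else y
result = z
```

x = 8; y = 31; z = 8; result = 8

8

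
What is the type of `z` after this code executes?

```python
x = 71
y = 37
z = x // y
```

int // int = int

int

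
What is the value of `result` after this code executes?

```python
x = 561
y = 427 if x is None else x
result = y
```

x = 561; y = 561; result = 561

561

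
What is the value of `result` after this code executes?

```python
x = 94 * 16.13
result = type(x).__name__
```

x is float; result = 'float'

'float'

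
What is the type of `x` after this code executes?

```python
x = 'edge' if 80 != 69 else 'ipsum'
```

Both branches of conditional are str

str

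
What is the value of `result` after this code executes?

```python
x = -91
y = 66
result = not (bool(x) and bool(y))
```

x = -91; y = 66; result = False

False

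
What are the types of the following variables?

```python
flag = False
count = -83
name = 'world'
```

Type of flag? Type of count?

flag is assigned the constant False, which has type bool; count is assigned a bare integer (no decimal point), so it is an int

bool, int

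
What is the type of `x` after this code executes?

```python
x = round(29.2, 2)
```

round() with decimal places returns float

float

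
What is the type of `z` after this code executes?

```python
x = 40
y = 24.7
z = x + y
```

int + float = float

float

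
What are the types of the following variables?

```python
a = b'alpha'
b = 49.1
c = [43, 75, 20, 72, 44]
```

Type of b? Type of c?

b is assigned a number with a decimal point, so it is a float; c is assigned a list literal (square brackets)

float, list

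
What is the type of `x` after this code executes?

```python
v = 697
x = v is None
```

'is' comparison returns bool

bool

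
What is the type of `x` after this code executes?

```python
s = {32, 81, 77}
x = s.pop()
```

Popping from set[int] returns int

int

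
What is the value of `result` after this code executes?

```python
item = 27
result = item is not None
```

item = 27; result = True

True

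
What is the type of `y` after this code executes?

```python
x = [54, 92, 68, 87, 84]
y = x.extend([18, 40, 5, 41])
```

list.extend() returns None

NoneType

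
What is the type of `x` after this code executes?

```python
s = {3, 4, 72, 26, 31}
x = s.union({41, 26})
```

set.union() returns a new set

set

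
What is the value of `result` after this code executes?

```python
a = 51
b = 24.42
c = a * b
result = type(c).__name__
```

a is int; b is float; c is float; result = 'float'

'float'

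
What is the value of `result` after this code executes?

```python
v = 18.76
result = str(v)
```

v = 18.76; result = '18.76'

'18.76'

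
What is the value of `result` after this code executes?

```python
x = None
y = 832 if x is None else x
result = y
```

x = None; y = 832; result = 832

832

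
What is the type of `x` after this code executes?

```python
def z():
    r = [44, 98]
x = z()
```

Function without return returns None

NoneType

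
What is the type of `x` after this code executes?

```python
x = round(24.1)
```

round() with no decimal places returns int

int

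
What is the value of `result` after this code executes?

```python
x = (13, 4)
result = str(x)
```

x = (13, 4); result = '(13, 4)'

'(13, 4)'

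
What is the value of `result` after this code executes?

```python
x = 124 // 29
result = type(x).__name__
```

x is int; result = 'int'

'int'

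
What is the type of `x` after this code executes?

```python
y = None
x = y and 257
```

'and' returns first falsy value (None)

NoneType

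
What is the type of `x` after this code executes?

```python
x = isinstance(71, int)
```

isinstance() returns bool

bool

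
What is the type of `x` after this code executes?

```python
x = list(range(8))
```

list(range()) returns list

list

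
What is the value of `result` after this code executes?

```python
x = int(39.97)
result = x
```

x = 39; result = 39

39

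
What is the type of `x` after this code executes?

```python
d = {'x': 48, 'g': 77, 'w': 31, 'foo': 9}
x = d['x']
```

Accessing dict[str, int] with str key returns int

int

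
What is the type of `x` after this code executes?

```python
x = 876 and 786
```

'and' with truthy values returns last operand (int)

int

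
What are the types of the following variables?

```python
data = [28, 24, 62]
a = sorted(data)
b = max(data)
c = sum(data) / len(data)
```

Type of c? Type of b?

int / int = float; max of ints returns int

float, int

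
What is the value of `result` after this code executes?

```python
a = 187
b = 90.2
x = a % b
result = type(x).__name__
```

a is int; b is float; x is float; result = 'float'

'float'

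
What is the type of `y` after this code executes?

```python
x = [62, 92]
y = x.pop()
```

list.pop() returns the popped element

int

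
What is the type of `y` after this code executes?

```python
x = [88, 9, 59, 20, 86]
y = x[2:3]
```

Slicing a list returns a list

list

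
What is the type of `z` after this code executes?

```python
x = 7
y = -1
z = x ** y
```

int ** negative = float

float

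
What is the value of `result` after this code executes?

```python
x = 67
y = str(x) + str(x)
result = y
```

x = 67; y = '6767'; result = '6767'

'6767'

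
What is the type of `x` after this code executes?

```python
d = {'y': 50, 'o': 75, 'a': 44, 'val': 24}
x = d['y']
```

Accessing dict[str, int] with str key returns int

int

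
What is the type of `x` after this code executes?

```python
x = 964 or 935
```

'or' returns first truthy value (int)

int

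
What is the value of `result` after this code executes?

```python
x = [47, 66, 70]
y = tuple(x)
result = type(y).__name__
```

x is list; y is tuple; result = 'tuple'

'tuple'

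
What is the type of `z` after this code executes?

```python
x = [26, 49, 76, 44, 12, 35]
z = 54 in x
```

'in' operator returns bool

bool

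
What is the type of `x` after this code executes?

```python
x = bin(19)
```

bin() returns str representation

str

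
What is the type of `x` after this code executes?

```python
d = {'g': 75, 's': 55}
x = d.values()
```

.values() returns dict_values view

dict_values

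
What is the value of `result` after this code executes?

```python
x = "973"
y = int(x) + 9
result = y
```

x = '973'; y = 982; result = 982

982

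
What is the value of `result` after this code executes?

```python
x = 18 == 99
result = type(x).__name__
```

x is bool; result = 'bool'

'bool'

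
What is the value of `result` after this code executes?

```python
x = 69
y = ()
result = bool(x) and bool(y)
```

x = 69; y = (); result = False

False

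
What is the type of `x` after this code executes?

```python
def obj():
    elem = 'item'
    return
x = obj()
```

Bare return returns None

NoneType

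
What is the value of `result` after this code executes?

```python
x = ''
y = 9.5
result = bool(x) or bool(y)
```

x = ''; y = 9.5; result = True

True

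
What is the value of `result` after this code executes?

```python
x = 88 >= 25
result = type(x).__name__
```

x is bool; result = 'bool'

'bool'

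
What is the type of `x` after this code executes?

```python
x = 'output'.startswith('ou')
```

str.startswith() returns bool

bool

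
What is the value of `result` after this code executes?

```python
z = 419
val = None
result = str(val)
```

z = 419; val = None; result = 'None'

'None'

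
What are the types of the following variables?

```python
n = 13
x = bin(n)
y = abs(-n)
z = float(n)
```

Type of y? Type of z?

abs() of int returns int; float() returns float

int, float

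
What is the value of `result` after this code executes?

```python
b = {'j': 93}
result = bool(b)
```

b = {'j': 93}; result = True

True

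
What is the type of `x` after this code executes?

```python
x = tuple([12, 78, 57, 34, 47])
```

tuple() constructor returns tuple

tuple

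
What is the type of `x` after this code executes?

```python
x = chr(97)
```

chr() returns str (single char)

str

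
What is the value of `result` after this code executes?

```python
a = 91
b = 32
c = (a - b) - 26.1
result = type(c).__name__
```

a is int; b is int; c is float; result = 'float'

'float'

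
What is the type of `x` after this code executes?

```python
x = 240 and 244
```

'and' with truthy values returns last operand (int)

int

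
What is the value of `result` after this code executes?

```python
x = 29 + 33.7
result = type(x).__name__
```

x is float; result = 'float'

'float'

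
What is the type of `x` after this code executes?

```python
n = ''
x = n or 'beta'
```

'or' returns first truthy value (str)

str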